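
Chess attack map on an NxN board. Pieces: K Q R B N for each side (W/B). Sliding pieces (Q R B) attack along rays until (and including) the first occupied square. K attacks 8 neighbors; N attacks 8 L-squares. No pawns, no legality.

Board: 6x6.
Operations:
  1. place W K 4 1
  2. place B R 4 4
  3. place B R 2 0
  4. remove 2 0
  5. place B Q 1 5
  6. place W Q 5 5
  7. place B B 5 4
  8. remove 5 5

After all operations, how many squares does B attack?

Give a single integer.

Answer: 21

Derivation:
Op 1: place WK@(4,1)
Op 2: place BR@(4,4)
Op 3: place BR@(2,0)
Op 4: remove (2,0)
Op 5: place BQ@(1,5)
Op 6: place WQ@(5,5)
Op 7: place BB@(5,4)
Op 8: remove (5,5)
Per-piece attacks for B:
  BQ@(1,5): attacks (1,4) (1,3) (1,2) (1,1) (1,0) (2,5) (3,5) (4,5) (5,5) (0,5) (2,4) (3,3) (4,2) (5,1) (0,4)
  BR@(4,4): attacks (4,5) (4,3) (4,2) (4,1) (5,4) (3,4) (2,4) (1,4) (0,4) [ray(0,-1) blocked at (4,1); ray(1,0) blocked at (5,4)]
  BB@(5,4): attacks (4,5) (4,3) (3,2) (2,1) (1,0)
Union (21 distinct): (0,4) (0,5) (1,0) (1,1) (1,2) (1,3) (1,4) (2,1) (2,4) (2,5) (3,2) (3,3) (3,4) (3,5) (4,1) (4,2) (4,3) (4,5) (5,1) (5,4) (5,5)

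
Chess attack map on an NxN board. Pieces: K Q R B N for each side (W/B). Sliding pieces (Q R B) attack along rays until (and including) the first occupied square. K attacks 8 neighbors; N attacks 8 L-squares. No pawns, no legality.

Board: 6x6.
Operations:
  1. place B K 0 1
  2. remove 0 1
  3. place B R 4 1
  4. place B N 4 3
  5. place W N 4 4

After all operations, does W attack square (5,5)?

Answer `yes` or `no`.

Op 1: place BK@(0,1)
Op 2: remove (0,1)
Op 3: place BR@(4,1)
Op 4: place BN@(4,3)
Op 5: place WN@(4,4)
Per-piece attacks for W:
  WN@(4,4): attacks (2,5) (5,2) (3,2) (2,3)
W attacks (5,5): no

Answer: no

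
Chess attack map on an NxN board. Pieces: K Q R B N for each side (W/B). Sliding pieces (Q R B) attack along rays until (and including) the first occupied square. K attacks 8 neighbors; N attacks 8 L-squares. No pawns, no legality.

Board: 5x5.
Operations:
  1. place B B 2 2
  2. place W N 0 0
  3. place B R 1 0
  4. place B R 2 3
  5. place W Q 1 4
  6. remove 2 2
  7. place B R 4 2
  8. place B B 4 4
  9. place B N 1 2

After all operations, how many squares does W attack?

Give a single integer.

Op 1: place BB@(2,2)
Op 2: place WN@(0,0)
Op 3: place BR@(1,0)
Op 4: place BR@(2,3)
Op 5: place WQ@(1,4)
Op 6: remove (2,2)
Op 7: place BR@(4,2)
Op 8: place BB@(4,4)
Op 9: place BN@(1,2)
Per-piece attacks for W:
  WN@(0,0): attacks (1,2) (2,1)
  WQ@(1,4): attacks (1,3) (1,2) (2,4) (3,4) (4,4) (0,4) (2,3) (0,3) [ray(0,-1) blocked at (1,2); ray(1,0) blocked at (4,4); ray(1,-1) blocked at (2,3)]
Union (9 distinct): (0,3) (0,4) (1,2) (1,3) (2,1) (2,3) (2,4) (3,4) (4,4)

Answer: 9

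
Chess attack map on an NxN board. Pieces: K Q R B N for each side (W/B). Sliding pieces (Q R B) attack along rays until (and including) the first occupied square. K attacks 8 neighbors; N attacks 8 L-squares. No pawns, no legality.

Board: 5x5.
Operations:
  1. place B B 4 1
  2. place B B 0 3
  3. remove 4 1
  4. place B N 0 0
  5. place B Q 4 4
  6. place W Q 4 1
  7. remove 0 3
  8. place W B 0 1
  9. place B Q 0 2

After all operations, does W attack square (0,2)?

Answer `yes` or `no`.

Op 1: place BB@(4,1)
Op 2: place BB@(0,3)
Op 3: remove (4,1)
Op 4: place BN@(0,0)
Op 5: place BQ@(4,4)
Op 6: place WQ@(4,1)
Op 7: remove (0,3)
Op 8: place WB@(0,1)
Op 9: place BQ@(0,2)
Per-piece attacks for W:
  WB@(0,1): attacks (1,2) (2,3) (3,4) (1,0)
  WQ@(4,1): attacks (4,2) (4,3) (4,4) (4,0) (3,1) (2,1) (1,1) (0,1) (3,2) (2,3) (1,4) (3,0) [ray(0,1) blocked at (4,4); ray(-1,0) blocked at (0,1)]
W attacks (0,2): no

Answer: no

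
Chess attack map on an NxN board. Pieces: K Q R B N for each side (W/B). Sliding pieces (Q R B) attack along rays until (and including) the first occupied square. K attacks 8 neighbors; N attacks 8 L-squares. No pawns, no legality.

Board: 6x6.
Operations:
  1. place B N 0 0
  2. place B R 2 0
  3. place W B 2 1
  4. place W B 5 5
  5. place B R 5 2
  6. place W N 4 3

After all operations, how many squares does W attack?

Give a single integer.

Answer: 16

Derivation:
Op 1: place BN@(0,0)
Op 2: place BR@(2,0)
Op 3: place WB@(2,1)
Op 4: place WB@(5,5)
Op 5: place BR@(5,2)
Op 6: place WN@(4,3)
Per-piece attacks for W:
  WB@(2,1): attacks (3,2) (4,3) (3,0) (1,2) (0,3) (1,0) [ray(1,1) blocked at (4,3)]
  WN@(4,3): attacks (5,5) (3,5) (2,4) (5,1) (3,1) (2,2)
  WB@(5,5): attacks (4,4) (3,3) (2,2) (1,1) (0,0) [ray(-1,-1) blocked at (0,0)]
Union (16 distinct): (0,0) (0,3) (1,0) (1,1) (1,2) (2,2) (2,4) (3,0) (3,1) (3,2) (3,3) (3,5) (4,3) (4,4) (5,1) (5,5)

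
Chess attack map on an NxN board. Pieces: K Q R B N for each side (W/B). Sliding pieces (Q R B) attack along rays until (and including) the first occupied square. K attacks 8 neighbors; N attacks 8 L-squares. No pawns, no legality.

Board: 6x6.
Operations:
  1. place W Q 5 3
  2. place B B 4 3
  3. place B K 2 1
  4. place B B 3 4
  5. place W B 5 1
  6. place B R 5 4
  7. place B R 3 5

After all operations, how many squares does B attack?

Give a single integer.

Answer: 22

Derivation:
Op 1: place WQ@(5,3)
Op 2: place BB@(4,3)
Op 3: place BK@(2,1)
Op 4: place BB@(3,4)
Op 5: place WB@(5,1)
Op 6: place BR@(5,4)
Op 7: place BR@(3,5)
Per-piece attacks for B:
  BK@(2,1): attacks (2,2) (2,0) (3,1) (1,1) (3,2) (3,0) (1,2) (1,0)
  BB@(3,4): attacks (4,5) (4,3) (2,5) (2,3) (1,2) (0,1) [ray(1,-1) blocked at (4,3)]
  BR@(3,5): attacks (3,4) (4,5) (5,5) (2,5) (1,5) (0,5) [ray(0,-1) blocked at (3,4)]
  BB@(4,3): attacks (5,4) (5,2) (3,4) (3,2) (2,1) [ray(1,1) blocked at (5,4); ray(-1,1) blocked at (3,4); ray(-1,-1) blocked at (2,1)]
  BR@(5,4): attacks (5,5) (5,3) (4,4) (3,4) [ray(0,-1) blocked at (5,3); ray(-1,0) blocked at (3,4)]
Union (22 distinct): (0,1) (0,5) (1,0) (1,1) (1,2) (1,5) (2,0) (2,1) (2,2) (2,3) (2,5) (3,0) (3,1) (3,2) (3,4) (4,3) (4,4) (4,5) (5,2) (5,3) (5,4) (5,5)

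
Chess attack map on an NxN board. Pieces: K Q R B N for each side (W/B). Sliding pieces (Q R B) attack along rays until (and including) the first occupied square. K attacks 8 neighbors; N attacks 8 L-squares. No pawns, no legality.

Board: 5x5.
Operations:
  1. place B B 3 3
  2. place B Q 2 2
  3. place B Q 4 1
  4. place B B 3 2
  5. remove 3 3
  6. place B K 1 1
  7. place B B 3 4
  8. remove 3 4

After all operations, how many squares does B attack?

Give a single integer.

Op 1: place BB@(3,3)
Op 2: place BQ@(2,2)
Op 3: place BQ@(4,1)
Op 4: place BB@(3,2)
Op 5: remove (3,3)
Op 6: place BK@(1,1)
Op 7: place BB@(3,4)
Op 8: remove (3,4)
Per-piece attacks for B:
  BK@(1,1): attacks (1,2) (1,0) (2,1) (0,1) (2,2) (2,0) (0,2) (0,0)
  BQ@(2,2): attacks (2,3) (2,4) (2,1) (2,0) (3,2) (1,2) (0,2) (3,3) (4,4) (3,1) (4,0) (1,3) (0,4) (1,1) [ray(1,0) blocked at (3,2); ray(-1,-1) blocked at (1,1)]
  BB@(3,2): attacks (4,3) (4,1) (2,3) (1,4) (2,1) (1,0) [ray(1,-1) blocked at (4,1)]
  BQ@(4,1): attacks (4,2) (4,3) (4,4) (4,0) (3,1) (2,1) (1,1) (3,2) (3,0) [ray(-1,0) blocked at (1,1); ray(-1,1) blocked at (3,2)]
Union (23 distinct): (0,0) (0,1) (0,2) (0,4) (1,0) (1,1) (1,2) (1,3) (1,4) (2,0) (2,1) (2,2) (2,3) (2,4) (3,0) (3,1) (3,2) (3,3) (4,0) (4,1) (4,2) (4,3) (4,4)

Answer: 23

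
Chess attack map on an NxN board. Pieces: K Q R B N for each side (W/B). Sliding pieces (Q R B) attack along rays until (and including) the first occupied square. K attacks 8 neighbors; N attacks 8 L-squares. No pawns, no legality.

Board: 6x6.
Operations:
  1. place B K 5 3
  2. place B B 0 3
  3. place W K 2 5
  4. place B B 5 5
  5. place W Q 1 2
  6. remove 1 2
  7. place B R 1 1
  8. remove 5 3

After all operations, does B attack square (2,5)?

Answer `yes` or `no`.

Op 1: place BK@(5,3)
Op 2: place BB@(0,3)
Op 3: place WK@(2,5)
Op 4: place BB@(5,5)
Op 5: place WQ@(1,2)
Op 6: remove (1,2)
Op 7: place BR@(1,1)
Op 8: remove (5,3)
Per-piece attacks for B:
  BB@(0,3): attacks (1,4) (2,5) (1,2) (2,1) (3,0) [ray(1,1) blocked at (2,5)]
  BR@(1,1): attacks (1,2) (1,3) (1,4) (1,5) (1,0) (2,1) (3,1) (4,1) (5,1) (0,1)
  BB@(5,5): attacks (4,4) (3,3) (2,2) (1,1) [ray(-1,-1) blocked at (1,1)]
B attacks (2,5): yes

Answer: yes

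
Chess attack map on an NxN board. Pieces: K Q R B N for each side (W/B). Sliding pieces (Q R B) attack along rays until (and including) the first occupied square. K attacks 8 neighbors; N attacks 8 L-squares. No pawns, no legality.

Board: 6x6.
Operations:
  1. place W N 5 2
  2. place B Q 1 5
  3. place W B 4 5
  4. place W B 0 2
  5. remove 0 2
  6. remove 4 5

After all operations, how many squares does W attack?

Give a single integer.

Op 1: place WN@(5,2)
Op 2: place BQ@(1,5)
Op 3: place WB@(4,5)
Op 4: place WB@(0,2)
Op 5: remove (0,2)
Op 6: remove (4,5)
Per-piece attacks for W:
  WN@(5,2): attacks (4,4) (3,3) (4,0) (3,1)
Union (4 distinct): (3,1) (3,3) (4,0) (4,4)

Answer: 4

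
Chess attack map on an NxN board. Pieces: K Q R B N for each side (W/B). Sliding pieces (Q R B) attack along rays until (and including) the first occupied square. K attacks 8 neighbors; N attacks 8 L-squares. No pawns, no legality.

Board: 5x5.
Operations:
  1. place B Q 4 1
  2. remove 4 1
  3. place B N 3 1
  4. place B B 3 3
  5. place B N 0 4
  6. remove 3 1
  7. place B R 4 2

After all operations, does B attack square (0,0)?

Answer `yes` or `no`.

Op 1: place BQ@(4,1)
Op 2: remove (4,1)
Op 3: place BN@(3,1)
Op 4: place BB@(3,3)
Op 5: place BN@(0,4)
Op 6: remove (3,1)
Op 7: place BR@(4,2)
Per-piece attacks for B:
  BN@(0,4): attacks (1,2) (2,3)
  BB@(3,3): attacks (4,4) (4,2) (2,4) (2,2) (1,1) (0,0) [ray(1,-1) blocked at (4,2)]
  BR@(4,2): attacks (4,3) (4,4) (4,1) (4,0) (3,2) (2,2) (1,2) (0,2)
B attacks (0,0): yes

Answer: yes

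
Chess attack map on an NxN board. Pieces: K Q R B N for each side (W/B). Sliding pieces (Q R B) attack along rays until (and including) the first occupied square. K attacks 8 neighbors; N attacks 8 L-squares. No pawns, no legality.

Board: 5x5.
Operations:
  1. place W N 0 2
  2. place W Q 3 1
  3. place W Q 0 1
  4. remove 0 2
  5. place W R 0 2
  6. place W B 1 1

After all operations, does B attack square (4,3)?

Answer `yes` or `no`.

Answer: no

Derivation:
Op 1: place WN@(0,2)
Op 2: place WQ@(3,1)
Op 3: place WQ@(0,1)
Op 4: remove (0,2)
Op 5: place WR@(0,2)
Op 6: place WB@(1,1)
Per-piece attacks for B:
B attacks (4,3): no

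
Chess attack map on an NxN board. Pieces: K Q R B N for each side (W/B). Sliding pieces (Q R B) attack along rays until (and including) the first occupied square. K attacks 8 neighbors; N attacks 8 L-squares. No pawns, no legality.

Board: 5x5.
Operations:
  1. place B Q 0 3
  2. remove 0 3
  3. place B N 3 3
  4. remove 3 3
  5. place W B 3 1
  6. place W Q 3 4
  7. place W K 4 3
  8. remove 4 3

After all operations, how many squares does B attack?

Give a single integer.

Answer: 0

Derivation:
Op 1: place BQ@(0,3)
Op 2: remove (0,3)
Op 3: place BN@(3,3)
Op 4: remove (3,3)
Op 5: place WB@(3,1)
Op 6: place WQ@(3,4)
Op 7: place WK@(4,3)
Op 8: remove (4,3)
Per-piece attacks for B:
Union (0 distinct): (none)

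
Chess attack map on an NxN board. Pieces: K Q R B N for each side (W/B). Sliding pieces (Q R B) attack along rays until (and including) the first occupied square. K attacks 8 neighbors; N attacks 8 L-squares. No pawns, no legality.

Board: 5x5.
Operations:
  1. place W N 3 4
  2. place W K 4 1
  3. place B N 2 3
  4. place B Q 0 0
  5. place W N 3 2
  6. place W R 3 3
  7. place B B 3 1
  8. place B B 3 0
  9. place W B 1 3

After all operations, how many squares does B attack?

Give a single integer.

Answer: 18

Derivation:
Op 1: place WN@(3,4)
Op 2: place WK@(4,1)
Op 3: place BN@(2,3)
Op 4: place BQ@(0,0)
Op 5: place WN@(3,2)
Op 6: place WR@(3,3)
Op 7: place BB@(3,1)
Op 8: place BB@(3,0)
Op 9: place WB@(1,3)
Per-piece attacks for B:
  BQ@(0,0): attacks (0,1) (0,2) (0,3) (0,4) (1,0) (2,0) (3,0) (1,1) (2,2) (3,3) [ray(1,0) blocked at (3,0); ray(1,1) blocked at (3,3)]
  BN@(2,3): attacks (4,4) (0,4) (3,1) (4,2) (1,1) (0,2)
  BB@(3,0): attacks (4,1) (2,1) (1,2) (0,3) [ray(1,1) blocked at (4,1)]
  BB@(3,1): attacks (4,2) (4,0) (2,2) (1,3) (2,0) [ray(-1,1) blocked at (1,3)]
Union (18 distinct): (0,1) (0,2) (0,3) (0,4) (1,0) (1,1) (1,2) (1,3) (2,0) (2,1) (2,2) (3,0) (3,1) (3,3) (4,0) (4,1) (4,2) (4,4)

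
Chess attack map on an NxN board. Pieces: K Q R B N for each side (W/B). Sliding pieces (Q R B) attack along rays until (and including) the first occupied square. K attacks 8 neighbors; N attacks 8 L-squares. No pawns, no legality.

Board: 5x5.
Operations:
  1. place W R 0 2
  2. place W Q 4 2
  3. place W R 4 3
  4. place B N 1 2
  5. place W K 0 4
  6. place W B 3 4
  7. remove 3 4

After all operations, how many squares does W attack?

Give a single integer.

Op 1: place WR@(0,2)
Op 2: place WQ@(4,2)
Op 3: place WR@(4,3)
Op 4: place BN@(1,2)
Op 5: place WK@(0,4)
Op 6: place WB@(3,4)
Op 7: remove (3,4)
Per-piece attacks for W:
  WR@(0,2): attacks (0,3) (0,4) (0,1) (0,0) (1,2) [ray(0,1) blocked at (0,4); ray(1,0) blocked at (1,2)]
  WK@(0,4): attacks (0,3) (1,4) (1,3)
  WQ@(4,2): attacks (4,3) (4,1) (4,0) (3,2) (2,2) (1,2) (3,3) (2,4) (3,1) (2,0) [ray(0,1) blocked at (4,3); ray(-1,0) blocked at (1,2)]
  WR@(4,3): attacks (4,4) (4,2) (3,3) (2,3) (1,3) (0,3) [ray(0,-1) blocked at (4,2)]
Union (19 distinct): (0,0) (0,1) (0,3) (0,4) (1,2) (1,3) (1,4) (2,0) (2,2) (2,3) (2,4) (3,1) (3,2) (3,3) (4,0) (4,1) (4,2) (4,3) (4,4)

Answer: 19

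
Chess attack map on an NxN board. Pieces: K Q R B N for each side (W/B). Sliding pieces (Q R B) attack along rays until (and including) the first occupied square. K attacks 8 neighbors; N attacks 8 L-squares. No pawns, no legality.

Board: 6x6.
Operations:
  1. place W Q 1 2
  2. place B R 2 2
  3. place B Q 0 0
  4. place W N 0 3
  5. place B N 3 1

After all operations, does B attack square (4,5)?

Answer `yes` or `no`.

Op 1: place WQ@(1,2)
Op 2: place BR@(2,2)
Op 3: place BQ@(0,0)
Op 4: place WN@(0,3)
Op 5: place BN@(3,1)
Per-piece attacks for B:
  BQ@(0,0): attacks (0,1) (0,2) (0,3) (1,0) (2,0) (3,0) (4,0) (5,0) (1,1) (2,2) [ray(0,1) blocked at (0,3); ray(1,1) blocked at (2,2)]
  BR@(2,2): attacks (2,3) (2,4) (2,5) (2,1) (2,0) (3,2) (4,2) (5,2) (1,2) [ray(-1,0) blocked at (1,2)]
  BN@(3,1): attacks (4,3) (5,2) (2,3) (1,2) (5,0) (1,0)
B attacks (4,5): no

Answer: no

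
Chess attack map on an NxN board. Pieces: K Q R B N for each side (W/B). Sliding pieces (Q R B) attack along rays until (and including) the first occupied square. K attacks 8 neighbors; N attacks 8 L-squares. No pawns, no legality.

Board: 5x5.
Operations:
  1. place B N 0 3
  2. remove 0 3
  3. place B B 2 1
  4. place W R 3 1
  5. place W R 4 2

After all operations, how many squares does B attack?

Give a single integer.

Op 1: place BN@(0,3)
Op 2: remove (0,3)
Op 3: place BB@(2,1)
Op 4: place WR@(3,1)
Op 5: place WR@(4,2)
Per-piece attacks for B:
  BB@(2,1): attacks (3,2) (4,3) (3,0) (1,2) (0,3) (1,0)
Union (6 distinct): (0,3) (1,0) (1,2) (3,0) (3,2) (4,3)

Answer: 6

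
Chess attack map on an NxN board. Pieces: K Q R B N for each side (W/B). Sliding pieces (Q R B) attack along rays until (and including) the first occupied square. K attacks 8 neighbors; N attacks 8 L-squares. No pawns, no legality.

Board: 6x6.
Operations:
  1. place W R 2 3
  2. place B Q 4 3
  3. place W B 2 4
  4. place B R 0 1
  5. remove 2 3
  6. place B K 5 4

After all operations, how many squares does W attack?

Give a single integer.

Op 1: place WR@(2,3)
Op 2: place BQ@(4,3)
Op 3: place WB@(2,4)
Op 4: place BR@(0,1)
Op 5: remove (2,3)
Op 6: place BK@(5,4)
Per-piece attacks for W:
  WB@(2,4): attacks (3,5) (3,3) (4,2) (5,1) (1,5) (1,3) (0,2)
Union (7 distinct): (0,2) (1,3) (1,5) (3,3) (3,5) (4,2) (5,1)

Answer: 7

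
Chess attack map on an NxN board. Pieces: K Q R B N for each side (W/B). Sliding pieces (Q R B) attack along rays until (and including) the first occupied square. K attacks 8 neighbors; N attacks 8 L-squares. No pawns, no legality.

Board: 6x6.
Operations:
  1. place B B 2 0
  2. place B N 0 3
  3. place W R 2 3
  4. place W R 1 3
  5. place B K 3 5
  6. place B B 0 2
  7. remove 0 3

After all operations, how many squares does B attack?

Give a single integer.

Op 1: place BB@(2,0)
Op 2: place BN@(0,3)
Op 3: place WR@(2,3)
Op 4: place WR@(1,3)
Op 5: place BK@(3,5)
Op 6: place BB@(0,2)
Op 7: remove (0,3)
Per-piece attacks for B:
  BB@(0,2): attacks (1,3) (1,1) (2,0) [ray(1,1) blocked at (1,3); ray(1,-1) blocked at (2,0)]
  BB@(2,0): attacks (3,1) (4,2) (5,3) (1,1) (0,2) [ray(-1,1) blocked at (0,2)]
  BK@(3,5): attacks (3,4) (4,5) (2,5) (4,4) (2,4)
Union (12 distinct): (0,2) (1,1) (1,3) (2,0) (2,4) (2,5) (3,1) (3,4) (4,2) (4,4) (4,5) (5,3)

Answer: 12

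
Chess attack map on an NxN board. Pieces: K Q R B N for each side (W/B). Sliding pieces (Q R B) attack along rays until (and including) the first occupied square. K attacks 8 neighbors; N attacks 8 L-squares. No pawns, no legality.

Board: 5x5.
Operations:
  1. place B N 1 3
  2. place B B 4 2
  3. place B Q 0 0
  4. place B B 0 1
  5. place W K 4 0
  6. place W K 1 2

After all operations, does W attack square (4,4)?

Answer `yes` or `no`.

Answer: no

Derivation:
Op 1: place BN@(1,3)
Op 2: place BB@(4,2)
Op 3: place BQ@(0,0)
Op 4: place BB@(0,1)
Op 5: place WK@(4,0)
Op 6: place WK@(1,2)
Per-piece attacks for W:
  WK@(1,2): attacks (1,3) (1,1) (2,2) (0,2) (2,3) (2,1) (0,3) (0,1)
  WK@(4,0): attacks (4,1) (3,0) (3,1)
W attacks (4,4): no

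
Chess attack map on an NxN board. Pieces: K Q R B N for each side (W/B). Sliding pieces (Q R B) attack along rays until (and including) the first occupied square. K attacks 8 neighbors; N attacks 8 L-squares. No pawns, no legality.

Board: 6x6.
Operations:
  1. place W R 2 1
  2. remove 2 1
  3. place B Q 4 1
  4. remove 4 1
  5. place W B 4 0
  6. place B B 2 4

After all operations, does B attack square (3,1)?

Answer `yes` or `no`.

Op 1: place WR@(2,1)
Op 2: remove (2,1)
Op 3: place BQ@(4,1)
Op 4: remove (4,1)
Op 5: place WB@(4,0)
Op 6: place BB@(2,4)
Per-piece attacks for B:
  BB@(2,4): attacks (3,5) (3,3) (4,2) (5,1) (1,5) (1,3) (0,2)
B attacks (3,1): no

Answer: no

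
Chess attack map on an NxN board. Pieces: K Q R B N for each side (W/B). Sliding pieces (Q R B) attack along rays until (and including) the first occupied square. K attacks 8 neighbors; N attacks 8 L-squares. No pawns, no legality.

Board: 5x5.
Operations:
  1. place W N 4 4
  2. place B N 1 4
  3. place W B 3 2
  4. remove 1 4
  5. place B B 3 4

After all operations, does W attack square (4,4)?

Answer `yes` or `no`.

Answer: no

Derivation:
Op 1: place WN@(4,4)
Op 2: place BN@(1,4)
Op 3: place WB@(3,2)
Op 4: remove (1,4)
Op 5: place BB@(3,4)
Per-piece attacks for W:
  WB@(3,2): attacks (4,3) (4,1) (2,3) (1,4) (2,1) (1,0)
  WN@(4,4): attacks (3,2) (2,3)
W attacks (4,4): no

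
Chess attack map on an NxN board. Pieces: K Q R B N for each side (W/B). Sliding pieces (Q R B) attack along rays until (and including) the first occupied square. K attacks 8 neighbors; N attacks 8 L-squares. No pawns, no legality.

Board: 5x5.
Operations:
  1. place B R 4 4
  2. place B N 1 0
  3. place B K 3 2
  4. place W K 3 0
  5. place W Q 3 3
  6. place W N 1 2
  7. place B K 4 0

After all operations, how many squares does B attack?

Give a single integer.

Answer: 15

Derivation:
Op 1: place BR@(4,4)
Op 2: place BN@(1,0)
Op 3: place BK@(3,2)
Op 4: place WK@(3,0)
Op 5: place WQ@(3,3)
Op 6: place WN@(1,2)
Op 7: place BK@(4,0)
Per-piece attacks for B:
  BN@(1,0): attacks (2,2) (3,1) (0,2)
  BK@(3,2): attacks (3,3) (3,1) (4,2) (2,2) (4,3) (4,1) (2,3) (2,1)
  BK@(4,0): attacks (4,1) (3,0) (3,1)
  BR@(4,4): attacks (4,3) (4,2) (4,1) (4,0) (3,4) (2,4) (1,4) (0,4) [ray(0,-1) blocked at (4,0)]
Union (15 distinct): (0,2) (0,4) (1,4) (2,1) (2,2) (2,3) (2,4) (3,0) (3,1) (3,3) (3,4) (4,0) (4,1) (4,2) (4,3)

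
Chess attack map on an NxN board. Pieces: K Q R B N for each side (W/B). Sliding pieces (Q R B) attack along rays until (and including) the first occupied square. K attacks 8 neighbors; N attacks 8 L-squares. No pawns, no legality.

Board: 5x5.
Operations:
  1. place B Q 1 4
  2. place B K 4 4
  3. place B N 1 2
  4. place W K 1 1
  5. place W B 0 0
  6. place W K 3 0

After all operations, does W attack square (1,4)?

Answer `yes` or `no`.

Op 1: place BQ@(1,4)
Op 2: place BK@(4,4)
Op 3: place BN@(1,2)
Op 4: place WK@(1,1)
Op 5: place WB@(0,0)
Op 6: place WK@(3,0)
Per-piece attacks for W:
  WB@(0,0): attacks (1,1) [ray(1,1) blocked at (1,1)]
  WK@(1,1): attacks (1,2) (1,0) (2,1) (0,1) (2,2) (2,0) (0,2) (0,0)
  WK@(3,0): attacks (3,1) (4,0) (2,0) (4,1) (2,1)
W attacks (1,4): no

Answer: no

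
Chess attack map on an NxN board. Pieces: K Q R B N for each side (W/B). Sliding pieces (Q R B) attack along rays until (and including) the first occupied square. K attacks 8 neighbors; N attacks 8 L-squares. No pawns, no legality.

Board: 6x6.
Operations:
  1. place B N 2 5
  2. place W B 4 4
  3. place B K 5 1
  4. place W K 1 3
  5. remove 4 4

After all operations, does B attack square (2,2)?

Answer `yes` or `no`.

Answer: no

Derivation:
Op 1: place BN@(2,5)
Op 2: place WB@(4,4)
Op 3: place BK@(5,1)
Op 4: place WK@(1,3)
Op 5: remove (4,4)
Per-piece attacks for B:
  BN@(2,5): attacks (3,3) (4,4) (1,3) (0,4)
  BK@(5,1): attacks (5,2) (5,0) (4,1) (4,2) (4,0)
B attacks (2,2): no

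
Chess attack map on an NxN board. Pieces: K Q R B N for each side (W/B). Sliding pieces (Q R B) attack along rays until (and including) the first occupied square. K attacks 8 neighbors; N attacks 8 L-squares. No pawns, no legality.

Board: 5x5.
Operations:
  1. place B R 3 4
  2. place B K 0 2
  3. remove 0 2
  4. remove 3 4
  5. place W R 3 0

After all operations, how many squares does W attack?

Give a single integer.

Op 1: place BR@(3,4)
Op 2: place BK@(0,2)
Op 3: remove (0,2)
Op 4: remove (3,4)
Op 5: place WR@(3,0)
Per-piece attacks for W:
  WR@(3,0): attacks (3,1) (3,2) (3,3) (3,4) (4,0) (2,0) (1,0) (0,0)
Union (8 distinct): (0,0) (1,0) (2,0) (3,1) (3,2) (3,3) (3,4) (4,0)

Answer: 8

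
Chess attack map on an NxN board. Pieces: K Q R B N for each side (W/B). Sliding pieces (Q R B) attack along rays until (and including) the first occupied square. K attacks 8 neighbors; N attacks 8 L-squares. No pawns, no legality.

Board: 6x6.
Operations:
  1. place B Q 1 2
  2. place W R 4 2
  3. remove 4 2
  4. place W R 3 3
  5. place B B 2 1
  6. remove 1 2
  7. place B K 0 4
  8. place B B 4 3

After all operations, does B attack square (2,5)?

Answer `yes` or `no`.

Op 1: place BQ@(1,2)
Op 2: place WR@(4,2)
Op 3: remove (4,2)
Op 4: place WR@(3,3)
Op 5: place BB@(2,1)
Op 6: remove (1,2)
Op 7: place BK@(0,4)
Op 8: place BB@(4,3)
Per-piece attacks for B:
  BK@(0,4): attacks (0,5) (0,3) (1,4) (1,5) (1,3)
  BB@(2,1): attacks (3,2) (4,3) (3,0) (1,2) (0,3) (1,0) [ray(1,1) blocked at (4,3)]
  BB@(4,3): attacks (5,4) (5,2) (3,4) (2,5) (3,2) (2,1) [ray(-1,-1) blocked at (2,1)]
B attacks (2,5): yes

Answer: yes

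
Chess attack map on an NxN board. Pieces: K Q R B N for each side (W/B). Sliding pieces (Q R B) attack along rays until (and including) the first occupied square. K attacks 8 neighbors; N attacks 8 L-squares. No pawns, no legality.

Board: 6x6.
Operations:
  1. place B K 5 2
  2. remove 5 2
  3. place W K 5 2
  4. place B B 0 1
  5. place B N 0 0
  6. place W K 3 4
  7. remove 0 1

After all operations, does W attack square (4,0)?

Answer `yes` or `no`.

Op 1: place BK@(5,2)
Op 2: remove (5,2)
Op 3: place WK@(5,2)
Op 4: place BB@(0,1)
Op 5: place BN@(0,0)
Op 6: place WK@(3,4)
Op 7: remove (0,1)
Per-piece attacks for W:
  WK@(3,4): attacks (3,5) (3,3) (4,4) (2,4) (4,5) (4,3) (2,5) (2,3)
  WK@(5,2): attacks (5,3) (5,1) (4,2) (4,3) (4,1)
W attacks (4,0): no

Answer: no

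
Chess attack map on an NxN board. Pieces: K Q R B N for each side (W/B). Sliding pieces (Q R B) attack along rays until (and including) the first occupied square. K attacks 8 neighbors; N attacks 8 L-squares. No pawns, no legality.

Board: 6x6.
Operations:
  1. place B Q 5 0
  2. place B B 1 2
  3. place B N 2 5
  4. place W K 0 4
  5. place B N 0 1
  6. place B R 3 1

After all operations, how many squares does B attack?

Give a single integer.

Answer: 27

Derivation:
Op 1: place BQ@(5,0)
Op 2: place BB@(1,2)
Op 3: place BN@(2,5)
Op 4: place WK@(0,4)
Op 5: place BN@(0,1)
Op 6: place BR@(3,1)
Per-piece attacks for B:
  BN@(0,1): attacks (1,3) (2,2) (2,0)
  BB@(1,2): attacks (2,3) (3,4) (4,5) (2,1) (3,0) (0,3) (0,1) [ray(-1,-1) blocked at (0,1)]
  BN@(2,5): attacks (3,3) (4,4) (1,3) (0,4)
  BR@(3,1): attacks (3,2) (3,3) (3,4) (3,5) (3,0) (4,1) (5,1) (2,1) (1,1) (0,1) [ray(-1,0) blocked at (0,1)]
  BQ@(5,0): attacks (5,1) (5,2) (5,3) (5,4) (5,5) (4,0) (3,0) (2,0) (1,0) (0,0) (4,1) (3,2) (2,3) (1,4) (0,5)
Union (27 distinct): (0,0) (0,1) (0,3) (0,4) (0,5) (1,0) (1,1) (1,3) (1,4) (2,0) (2,1) (2,2) (2,3) (3,0) (3,2) (3,3) (3,4) (3,5) (4,0) (4,1) (4,4) (4,5) (5,1) (5,2) (5,3) (5,4) (5,5)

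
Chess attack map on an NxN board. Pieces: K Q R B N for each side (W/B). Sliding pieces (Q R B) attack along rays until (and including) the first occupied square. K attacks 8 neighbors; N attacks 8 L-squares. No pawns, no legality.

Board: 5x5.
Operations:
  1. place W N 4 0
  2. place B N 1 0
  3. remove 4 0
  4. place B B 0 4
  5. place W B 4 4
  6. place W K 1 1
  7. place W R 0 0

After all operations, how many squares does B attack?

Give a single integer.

Op 1: place WN@(4,0)
Op 2: place BN@(1,0)
Op 3: remove (4,0)
Op 4: place BB@(0,4)
Op 5: place WB@(4,4)
Op 6: place WK@(1,1)
Op 7: place WR@(0,0)
Per-piece attacks for B:
  BB@(0,4): attacks (1,3) (2,2) (3,1) (4,0)
  BN@(1,0): attacks (2,2) (3,1) (0,2)
Union (5 distinct): (0,2) (1,3) (2,2) (3,1) (4,0)

Answer: 5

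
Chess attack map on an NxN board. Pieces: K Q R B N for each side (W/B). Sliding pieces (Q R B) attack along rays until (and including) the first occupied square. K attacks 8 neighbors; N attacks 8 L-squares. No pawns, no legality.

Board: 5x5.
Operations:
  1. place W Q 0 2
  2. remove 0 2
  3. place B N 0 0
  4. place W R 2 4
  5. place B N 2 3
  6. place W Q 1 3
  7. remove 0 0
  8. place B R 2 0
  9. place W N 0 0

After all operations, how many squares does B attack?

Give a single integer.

Op 1: place WQ@(0,2)
Op 2: remove (0,2)
Op 3: place BN@(0,0)
Op 4: place WR@(2,4)
Op 5: place BN@(2,3)
Op 6: place WQ@(1,3)
Op 7: remove (0,0)
Op 8: place BR@(2,0)
Op 9: place WN@(0,0)
Per-piece attacks for B:
  BR@(2,0): attacks (2,1) (2,2) (2,3) (3,0) (4,0) (1,0) (0,0) [ray(0,1) blocked at (2,3); ray(-1,0) blocked at (0,0)]
  BN@(2,3): attacks (4,4) (0,4) (3,1) (4,2) (1,1) (0,2)
Union (13 distinct): (0,0) (0,2) (0,4) (1,0) (1,1) (2,1) (2,2) (2,3) (3,0) (3,1) (4,0) (4,2) (4,4)

Answer: 13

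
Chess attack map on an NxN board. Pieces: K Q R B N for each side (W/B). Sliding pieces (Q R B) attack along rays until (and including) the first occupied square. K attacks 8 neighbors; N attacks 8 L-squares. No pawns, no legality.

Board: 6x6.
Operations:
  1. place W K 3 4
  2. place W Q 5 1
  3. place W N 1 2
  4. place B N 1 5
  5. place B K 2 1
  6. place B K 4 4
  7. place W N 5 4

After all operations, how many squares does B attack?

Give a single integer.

Op 1: place WK@(3,4)
Op 2: place WQ@(5,1)
Op 3: place WN@(1,2)
Op 4: place BN@(1,5)
Op 5: place BK@(2,1)
Op 6: place BK@(4,4)
Op 7: place WN@(5,4)
Per-piece attacks for B:
  BN@(1,5): attacks (2,3) (3,4) (0,3)
  BK@(2,1): attacks (2,2) (2,0) (3,1) (1,1) (3,2) (3,0) (1,2) (1,0)
  BK@(4,4): attacks (4,5) (4,3) (5,4) (3,4) (5,5) (5,3) (3,5) (3,3)
Union (18 distinct): (0,3) (1,0) (1,1) (1,2) (2,0) (2,2) (2,3) (3,0) (3,1) (3,2) (3,3) (3,4) (3,5) (4,3) (4,5) (5,3) (5,4) (5,5)

Answer: 18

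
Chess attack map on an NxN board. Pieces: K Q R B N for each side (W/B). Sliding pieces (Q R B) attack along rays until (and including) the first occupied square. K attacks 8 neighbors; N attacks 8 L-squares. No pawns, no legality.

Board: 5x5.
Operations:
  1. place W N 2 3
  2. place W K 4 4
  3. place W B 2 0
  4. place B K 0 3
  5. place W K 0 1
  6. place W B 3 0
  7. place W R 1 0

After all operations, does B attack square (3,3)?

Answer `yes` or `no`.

Answer: no

Derivation:
Op 1: place WN@(2,3)
Op 2: place WK@(4,4)
Op 3: place WB@(2,0)
Op 4: place BK@(0,3)
Op 5: place WK@(0,1)
Op 6: place WB@(3,0)
Op 7: place WR@(1,0)
Per-piece attacks for B:
  BK@(0,3): attacks (0,4) (0,2) (1,3) (1,4) (1,2)
B attacks (3,3): no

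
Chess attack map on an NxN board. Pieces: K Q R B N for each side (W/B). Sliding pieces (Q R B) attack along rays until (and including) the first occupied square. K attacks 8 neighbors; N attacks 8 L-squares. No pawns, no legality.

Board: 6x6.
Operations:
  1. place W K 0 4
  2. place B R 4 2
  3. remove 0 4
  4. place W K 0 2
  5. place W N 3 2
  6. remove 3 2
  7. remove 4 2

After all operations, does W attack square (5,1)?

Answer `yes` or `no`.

Op 1: place WK@(0,4)
Op 2: place BR@(4,2)
Op 3: remove (0,4)
Op 4: place WK@(0,2)
Op 5: place WN@(3,2)
Op 6: remove (3,2)
Op 7: remove (4,2)
Per-piece attacks for W:
  WK@(0,2): attacks (0,3) (0,1) (1,2) (1,3) (1,1)
W attacks (5,1): no

Answer: no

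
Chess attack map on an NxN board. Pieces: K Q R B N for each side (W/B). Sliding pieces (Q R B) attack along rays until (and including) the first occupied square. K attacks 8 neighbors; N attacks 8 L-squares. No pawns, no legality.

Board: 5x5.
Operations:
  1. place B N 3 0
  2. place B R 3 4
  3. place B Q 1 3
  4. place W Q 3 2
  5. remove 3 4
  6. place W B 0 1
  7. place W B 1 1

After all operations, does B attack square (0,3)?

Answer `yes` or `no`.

Answer: yes

Derivation:
Op 1: place BN@(3,0)
Op 2: place BR@(3,4)
Op 3: place BQ@(1,3)
Op 4: place WQ@(3,2)
Op 5: remove (3,4)
Op 6: place WB@(0,1)
Op 7: place WB@(1,1)
Per-piece attacks for B:
  BQ@(1,3): attacks (1,4) (1,2) (1,1) (2,3) (3,3) (4,3) (0,3) (2,4) (2,2) (3,1) (4,0) (0,4) (0,2) [ray(0,-1) blocked at (1,1)]
  BN@(3,0): attacks (4,2) (2,2) (1,1)
B attacks (0,3): yes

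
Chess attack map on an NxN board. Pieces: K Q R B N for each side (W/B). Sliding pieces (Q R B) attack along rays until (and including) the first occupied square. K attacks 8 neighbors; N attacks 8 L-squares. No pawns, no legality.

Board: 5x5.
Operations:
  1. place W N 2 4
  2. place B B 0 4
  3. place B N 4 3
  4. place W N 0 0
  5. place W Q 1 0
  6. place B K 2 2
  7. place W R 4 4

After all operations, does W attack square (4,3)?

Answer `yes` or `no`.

Answer: yes

Derivation:
Op 1: place WN@(2,4)
Op 2: place BB@(0,4)
Op 3: place BN@(4,3)
Op 4: place WN@(0,0)
Op 5: place WQ@(1,0)
Op 6: place BK@(2,2)
Op 7: place WR@(4,4)
Per-piece attacks for W:
  WN@(0,0): attacks (1,2) (2,1)
  WQ@(1,0): attacks (1,1) (1,2) (1,3) (1,4) (2,0) (3,0) (4,0) (0,0) (2,1) (3,2) (4,3) (0,1) [ray(-1,0) blocked at (0,0); ray(1,1) blocked at (4,3)]
  WN@(2,4): attacks (3,2) (4,3) (1,2) (0,3)
  WR@(4,4): attacks (4,3) (3,4) (2,4) [ray(0,-1) blocked at (4,3); ray(-1,0) blocked at (2,4)]
W attacks (4,3): yes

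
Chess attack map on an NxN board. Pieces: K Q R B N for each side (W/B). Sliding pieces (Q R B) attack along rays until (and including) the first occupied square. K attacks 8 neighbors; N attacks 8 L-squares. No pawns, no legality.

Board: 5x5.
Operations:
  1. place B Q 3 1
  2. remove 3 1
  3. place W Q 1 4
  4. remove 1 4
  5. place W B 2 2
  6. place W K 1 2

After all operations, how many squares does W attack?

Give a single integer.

Answer: 14

Derivation:
Op 1: place BQ@(3,1)
Op 2: remove (3,1)
Op 3: place WQ@(1,4)
Op 4: remove (1,4)
Op 5: place WB@(2,2)
Op 6: place WK@(1,2)
Per-piece attacks for W:
  WK@(1,2): attacks (1,3) (1,1) (2,2) (0,2) (2,3) (2,1) (0,3) (0,1)
  WB@(2,2): attacks (3,3) (4,4) (3,1) (4,0) (1,3) (0,4) (1,1) (0,0)
Union (14 distinct): (0,0) (0,1) (0,2) (0,3) (0,4) (1,1) (1,3) (2,1) (2,2) (2,3) (3,1) (3,3) (4,0) (4,4)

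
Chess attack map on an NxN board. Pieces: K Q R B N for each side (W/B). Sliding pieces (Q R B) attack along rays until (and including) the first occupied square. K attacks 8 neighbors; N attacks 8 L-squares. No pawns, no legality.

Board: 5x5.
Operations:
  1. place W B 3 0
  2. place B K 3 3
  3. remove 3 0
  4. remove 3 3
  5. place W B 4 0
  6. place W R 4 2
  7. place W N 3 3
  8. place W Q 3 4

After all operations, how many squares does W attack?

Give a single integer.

Op 1: place WB@(3,0)
Op 2: place BK@(3,3)
Op 3: remove (3,0)
Op 4: remove (3,3)
Op 5: place WB@(4,0)
Op 6: place WR@(4,2)
Op 7: place WN@(3,3)
Op 8: place WQ@(3,4)
Per-piece attacks for W:
  WN@(3,3): attacks (1,4) (4,1) (2,1) (1,2)
  WQ@(3,4): attacks (3,3) (4,4) (2,4) (1,4) (0,4) (4,3) (2,3) (1,2) (0,1) [ray(0,-1) blocked at (3,3)]
  WB@(4,0): attacks (3,1) (2,2) (1,3) (0,4)
  WR@(4,2): attacks (4,3) (4,4) (4,1) (4,0) (3,2) (2,2) (1,2) (0,2) [ray(0,-1) blocked at (4,0)]
Union (17 distinct): (0,1) (0,2) (0,4) (1,2) (1,3) (1,4) (2,1) (2,2) (2,3) (2,4) (3,1) (3,2) (3,3) (4,0) (4,1) (4,3) (4,4)

Answer: 17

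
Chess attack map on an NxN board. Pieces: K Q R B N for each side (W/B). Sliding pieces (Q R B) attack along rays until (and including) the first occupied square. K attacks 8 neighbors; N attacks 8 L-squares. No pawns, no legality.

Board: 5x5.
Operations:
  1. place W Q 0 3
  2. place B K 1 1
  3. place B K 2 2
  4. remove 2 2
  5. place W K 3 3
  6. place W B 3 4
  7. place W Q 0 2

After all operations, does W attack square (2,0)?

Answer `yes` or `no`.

Op 1: place WQ@(0,3)
Op 2: place BK@(1,1)
Op 3: place BK@(2,2)
Op 4: remove (2,2)
Op 5: place WK@(3,3)
Op 6: place WB@(3,4)
Op 7: place WQ@(0,2)
Per-piece attacks for W:
  WQ@(0,2): attacks (0,3) (0,1) (0,0) (1,2) (2,2) (3,2) (4,2) (1,3) (2,4) (1,1) [ray(0,1) blocked at (0,3); ray(1,-1) blocked at (1,1)]
  WQ@(0,3): attacks (0,4) (0,2) (1,3) (2,3) (3,3) (1,4) (1,2) (2,1) (3,0) [ray(0,-1) blocked at (0,2); ray(1,0) blocked at (3,3)]
  WK@(3,3): attacks (3,4) (3,2) (4,3) (2,3) (4,4) (4,2) (2,4) (2,2)
  WB@(3,4): attacks (4,3) (2,3) (1,2) (0,1)
W attacks (2,0): no

Answer: no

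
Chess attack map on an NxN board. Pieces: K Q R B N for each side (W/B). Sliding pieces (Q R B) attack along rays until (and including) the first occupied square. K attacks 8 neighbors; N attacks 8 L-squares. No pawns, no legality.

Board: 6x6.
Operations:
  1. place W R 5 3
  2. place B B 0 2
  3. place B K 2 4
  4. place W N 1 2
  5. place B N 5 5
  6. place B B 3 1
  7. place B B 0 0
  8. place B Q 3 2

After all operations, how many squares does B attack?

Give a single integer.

Op 1: place WR@(5,3)
Op 2: place BB@(0,2)
Op 3: place BK@(2,4)
Op 4: place WN@(1,2)
Op 5: place BN@(5,5)
Op 6: place BB@(3,1)
Op 7: place BB@(0,0)
Op 8: place BQ@(3,2)
Per-piece attacks for B:
  BB@(0,0): attacks (1,1) (2,2) (3,3) (4,4) (5,5) [ray(1,1) blocked at (5,5)]
  BB@(0,2): attacks (1,3) (2,4) (1,1) (2,0) [ray(1,1) blocked at (2,4)]
  BK@(2,4): attacks (2,5) (2,3) (3,4) (1,4) (3,5) (3,3) (1,5) (1,3)
  BB@(3,1): attacks (4,2) (5,3) (4,0) (2,2) (1,3) (0,4) (2,0) [ray(1,1) blocked at (5,3)]
  BQ@(3,2): attacks (3,3) (3,4) (3,5) (3,1) (4,2) (5,2) (2,2) (1,2) (4,3) (5,4) (4,1) (5,0) (2,3) (1,4) (0,5) (2,1) (1,0) [ray(0,-1) blocked at (3,1); ray(-1,0) blocked at (1,2)]
  BN@(5,5): attacks (4,3) (3,4)
Union (28 distinct): (0,4) (0,5) (1,0) (1,1) (1,2) (1,3) (1,4) (1,5) (2,0) (2,1) (2,2) (2,3) (2,4) (2,5) (3,1) (3,3) (3,4) (3,5) (4,0) (4,1) (4,2) (4,3) (4,4) (5,0) (5,2) (5,3) (5,4) (5,5)

Answer: 28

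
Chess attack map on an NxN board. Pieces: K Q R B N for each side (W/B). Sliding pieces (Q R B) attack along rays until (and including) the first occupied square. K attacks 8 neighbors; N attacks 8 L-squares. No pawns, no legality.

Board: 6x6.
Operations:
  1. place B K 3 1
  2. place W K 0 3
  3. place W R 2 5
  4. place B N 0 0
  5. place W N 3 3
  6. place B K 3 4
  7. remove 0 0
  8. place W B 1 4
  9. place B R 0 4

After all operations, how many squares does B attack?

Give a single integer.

Op 1: place BK@(3,1)
Op 2: place WK@(0,3)
Op 3: place WR@(2,5)
Op 4: place BN@(0,0)
Op 5: place WN@(3,3)
Op 6: place BK@(3,4)
Op 7: remove (0,0)
Op 8: place WB@(1,4)
Op 9: place BR@(0,4)
Per-piece attacks for B:
  BR@(0,4): attacks (0,5) (0,3) (1,4) [ray(0,-1) blocked at (0,3); ray(1,0) blocked at (1,4)]
  BK@(3,1): attacks (3,2) (3,0) (4,1) (2,1) (4,2) (4,0) (2,2) (2,0)
  BK@(3,4): attacks (3,5) (3,3) (4,4) (2,4) (4,5) (4,3) (2,5) (2,3)
Union (19 distinct): (0,3) (0,5) (1,4) (2,0) (2,1) (2,2) (2,3) (2,4) (2,5) (3,0) (3,2) (3,3) (3,5) (4,0) (4,1) (4,2) (4,3) (4,4) (4,5)

Answer: 19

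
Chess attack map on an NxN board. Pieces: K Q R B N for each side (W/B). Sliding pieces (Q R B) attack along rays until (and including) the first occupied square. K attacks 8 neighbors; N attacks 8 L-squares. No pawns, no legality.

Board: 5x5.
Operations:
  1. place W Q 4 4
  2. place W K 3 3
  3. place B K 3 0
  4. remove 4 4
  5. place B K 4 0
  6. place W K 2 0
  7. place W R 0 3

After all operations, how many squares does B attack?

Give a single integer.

Op 1: place WQ@(4,4)
Op 2: place WK@(3,3)
Op 3: place BK@(3,0)
Op 4: remove (4,4)
Op 5: place BK@(4,0)
Op 6: place WK@(2,0)
Op 7: place WR@(0,3)
Per-piece attacks for B:
  BK@(3,0): attacks (3,1) (4,0) (2,0) (4,1) (2,1)
  BK@(4,0): attacks (4,1) (3,0) (3,1)
Union (6 distinct): (2,0) (2,1) (3,0) (3,1) (4,0) (4,1)

Answer: 6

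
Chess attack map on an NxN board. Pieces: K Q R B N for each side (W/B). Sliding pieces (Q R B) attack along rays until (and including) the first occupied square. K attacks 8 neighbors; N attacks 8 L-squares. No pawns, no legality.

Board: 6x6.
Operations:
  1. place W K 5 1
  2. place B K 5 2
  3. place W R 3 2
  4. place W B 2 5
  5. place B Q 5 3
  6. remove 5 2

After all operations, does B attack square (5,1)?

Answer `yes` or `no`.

Op 1: place WK@(5,1)
Op 2: place BK@(5,2)
Op 3: place WR@(3,2)
Op 4: place WB@(2,5)
Op 5: place BQ@(5,3)
Op 6: remove (5,2)
Per-piece attacks for B:
  BQ@(5,3): attacks (5,4) (5,5) (5,2) (5,1) (4,3) (3,3) (2,3) (1,3) (0,3) (4,4) (3,5) (4,2) (3,1) (2,0) [ray(0,-1) blocked at (5,1)]
B attacks (5,1): yes

Answer: yes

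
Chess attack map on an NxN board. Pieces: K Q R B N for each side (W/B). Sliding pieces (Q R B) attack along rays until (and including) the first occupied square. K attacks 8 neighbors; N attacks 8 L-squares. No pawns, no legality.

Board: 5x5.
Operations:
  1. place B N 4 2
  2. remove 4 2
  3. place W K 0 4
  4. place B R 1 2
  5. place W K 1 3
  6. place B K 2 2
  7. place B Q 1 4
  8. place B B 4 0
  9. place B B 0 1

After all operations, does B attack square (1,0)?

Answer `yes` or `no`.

Answer: yes

Derivation:
Op 1: place BN@(4,2)
Op 2: remove (4,2)
Op 3: place WK@(0,4)
Op 4: place BR@(1,2)
Op 5: place WK@(1,3)
Op 6: place BK@(2,2)
Op 7: place BQ@(1,4)
Op 8: place BB@(4,0)
Op 9: place BB@(0,1)
Per-piece attacks for B:
  BB@(0,1): attacks (1,2) (1,0) [ray(1,1) blocked at (1,2)]
  BR@(1,2): attacks (1,3) (1,1) (1,0) (2,2) (0,2) [ray(0,1) blocked at (1,3); ray(1,0) blocked at (2,2)]
  BQ@(1,4): attacks (1,3) (2,4) (3,4) (4,4) (0,4) (2,3) (3,2) (4,1) (0,3) [ray(0,-1) blocked at (1,3); ray(-1,0) blocked at (0,4)]
  BK@(2,2): attacks (2,3) (2,1) (3,2) (1,2) (3,3) (3,1) (1,3) (1,1)
  BB@(4,0): attacks (3,1) (2,2) [ray(-1,1) blocked at (2,2)]
B attacks (1,0): yes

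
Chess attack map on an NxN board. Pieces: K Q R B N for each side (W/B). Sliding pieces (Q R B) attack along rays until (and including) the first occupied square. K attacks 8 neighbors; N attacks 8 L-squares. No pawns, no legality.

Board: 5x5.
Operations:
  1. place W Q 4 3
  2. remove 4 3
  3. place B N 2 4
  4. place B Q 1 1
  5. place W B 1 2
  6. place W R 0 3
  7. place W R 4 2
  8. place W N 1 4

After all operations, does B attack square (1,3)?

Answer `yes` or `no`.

Op 1: place WQ@(4,3)
Op 2: remove (4,3)
Op 3: place BN@(2,4)
Op 4: place BQ@(1,1)
Op 5: place WB@(1,2)
Op 6: place WR@(0,3)
Op 7: place WR@(4,2)
Op 8: place WN@(1,4)
Per-piece attacks for B:
  BQ@(1,1): attacks (1,2) (1,0) (2,1) (3,1) (4,1) (0,1) (2,2) (3,3) (4,4) (2,0) (0,2) (0,0) [ray(0,1) blocked at (1,2)]
  BN@(2,4): attacks (3,2) (4,3) (1,2) (0,3)
B attacks (1,3): no

Answer: no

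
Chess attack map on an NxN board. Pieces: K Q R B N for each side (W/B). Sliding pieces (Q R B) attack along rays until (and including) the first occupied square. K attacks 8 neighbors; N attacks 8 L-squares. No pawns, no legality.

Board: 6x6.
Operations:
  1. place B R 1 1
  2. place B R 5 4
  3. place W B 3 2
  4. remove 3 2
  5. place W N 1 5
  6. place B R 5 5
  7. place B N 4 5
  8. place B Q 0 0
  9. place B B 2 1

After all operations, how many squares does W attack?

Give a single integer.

Op 1: place BR@(1,1)
Op 2: place BR@(5,4)
Op 3: place WB@(3,2)
Op 4: remove (3,2)
Op 5: place WN@(1,5)
Op 6: place BR@(5,5)
Op 7: place BN@(4,5)
Op 8: place BQ@(0,0)
Op 9: place BB@(2,1)
Per-piece attacks for W:
  WN@(1,5): attacks (2,3) (3,4) (0,3)
Union (3 distinct): (0,3) (2,3) (3,4)

Answer: 3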